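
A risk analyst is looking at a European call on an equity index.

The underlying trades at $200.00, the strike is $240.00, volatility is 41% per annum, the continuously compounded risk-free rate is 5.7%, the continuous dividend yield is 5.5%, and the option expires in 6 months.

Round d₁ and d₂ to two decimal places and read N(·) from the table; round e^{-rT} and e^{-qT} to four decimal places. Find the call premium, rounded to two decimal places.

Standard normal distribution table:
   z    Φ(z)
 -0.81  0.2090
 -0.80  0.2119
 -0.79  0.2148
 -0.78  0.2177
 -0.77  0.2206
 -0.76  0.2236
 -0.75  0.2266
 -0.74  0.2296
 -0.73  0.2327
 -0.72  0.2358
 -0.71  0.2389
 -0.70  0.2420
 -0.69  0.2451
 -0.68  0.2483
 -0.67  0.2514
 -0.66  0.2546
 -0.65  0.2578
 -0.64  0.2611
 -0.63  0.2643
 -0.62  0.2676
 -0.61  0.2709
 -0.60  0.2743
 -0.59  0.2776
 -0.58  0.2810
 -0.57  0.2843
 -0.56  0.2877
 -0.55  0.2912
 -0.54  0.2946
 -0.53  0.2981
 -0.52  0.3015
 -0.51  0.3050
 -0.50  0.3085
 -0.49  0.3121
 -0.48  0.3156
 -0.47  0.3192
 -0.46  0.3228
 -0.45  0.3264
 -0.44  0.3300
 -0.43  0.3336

T = 0.5;  σ√T = 0.2899
d₁ = [ln(200/240) + (0.057 − 0.055 + 0.41²/2)·0.5] / 0.2899 = [-0.1823 + 0.0430] / 0.2899 = -0.4805 ⇒ -0.48
d₂ = d₁ − σ√T = -0.4805 − 0.2899 = -0.7704 ⇒ -0.77
exp(−qT) = exp(−0.055·0.5) = 0.9729;  exp(−rT) = exp(−0.057·0.5) = 0.9719
N(d₁) = N(-0.48) = 0.3156;  N(d₂) = N(-0.77) = 0.2206
C = 200·0.9729·0.3156 − 240·0.9719·0.2206 = 61.4094 − 51.4563 = 9.9532

$9.95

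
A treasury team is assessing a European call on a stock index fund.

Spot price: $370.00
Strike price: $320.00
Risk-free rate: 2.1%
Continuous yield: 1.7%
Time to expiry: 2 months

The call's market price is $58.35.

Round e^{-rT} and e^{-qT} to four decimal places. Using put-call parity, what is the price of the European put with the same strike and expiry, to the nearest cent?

$8.27

e^(−qT) = e^(−0.017·0.1667) = 0.9972;  e^(−rT) = e^(−0.021·0.1667) = 0.9965
Put-call parity: C − P = S·e^(−qT) − K·e^(−rT) = 370·0.9972 − 320·0.9965 = 368.9640 − 318.8800 = 50.0840
P = C − (C − P) = 58.35 − (50.0840) = 8.2660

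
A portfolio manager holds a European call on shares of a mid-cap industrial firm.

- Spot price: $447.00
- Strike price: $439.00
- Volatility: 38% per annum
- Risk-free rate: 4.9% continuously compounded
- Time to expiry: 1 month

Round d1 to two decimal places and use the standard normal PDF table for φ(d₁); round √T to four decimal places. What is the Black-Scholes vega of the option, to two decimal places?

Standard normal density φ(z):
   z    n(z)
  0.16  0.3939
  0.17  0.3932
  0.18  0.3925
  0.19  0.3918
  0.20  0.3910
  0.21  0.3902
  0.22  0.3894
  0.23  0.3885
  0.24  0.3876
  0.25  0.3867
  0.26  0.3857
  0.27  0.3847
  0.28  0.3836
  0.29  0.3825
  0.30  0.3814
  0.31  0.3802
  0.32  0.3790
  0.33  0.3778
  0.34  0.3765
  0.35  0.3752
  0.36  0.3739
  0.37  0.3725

σ√T = 0.38·√0.08333 = 0.1097
d₁ = [ln(447/439) + (0.049 + ½·0.38²)·0.08333] / (σ√T) = (0.0181 + 0.0101) / 0.1097 = 0.2567 → 0.26
√T = √0.08333 = 0.2887
φ(d₁) = φ(0.26) = 0.3857
vega = S·φ(d₁)·√T = 447·0.3857·0.2887 = 49.7742

49.77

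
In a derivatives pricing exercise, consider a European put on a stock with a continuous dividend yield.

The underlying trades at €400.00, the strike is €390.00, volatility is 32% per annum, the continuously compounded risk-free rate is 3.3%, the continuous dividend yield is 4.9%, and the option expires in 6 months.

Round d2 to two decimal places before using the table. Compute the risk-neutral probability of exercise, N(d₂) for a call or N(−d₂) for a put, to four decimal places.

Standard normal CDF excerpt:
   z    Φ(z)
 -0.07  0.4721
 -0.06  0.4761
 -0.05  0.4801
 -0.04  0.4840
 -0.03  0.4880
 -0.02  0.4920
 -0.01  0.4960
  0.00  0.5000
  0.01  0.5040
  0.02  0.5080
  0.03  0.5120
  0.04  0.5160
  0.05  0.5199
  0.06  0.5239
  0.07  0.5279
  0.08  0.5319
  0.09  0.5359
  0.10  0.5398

0.5160

σ√T = 0.32 × 0.7071 = 0.2263
ln(S/K) + (r − q + σ²/2)T = ln(400/390) + (0.033 − 0.049 + 0.32²/2)·0.5 = 0.0253 + 0.0176 = 0.0429
d₁ = 0.0429 / 0.2263 = 0.1897 → 0.19
d₂ = d₁ − σ√T = 0.1897 − 0.2263 = -0.0366 → -0.04
Risk-neutral Pr[S_T < K] = N(−d₂) = N(0.04) = 0.5160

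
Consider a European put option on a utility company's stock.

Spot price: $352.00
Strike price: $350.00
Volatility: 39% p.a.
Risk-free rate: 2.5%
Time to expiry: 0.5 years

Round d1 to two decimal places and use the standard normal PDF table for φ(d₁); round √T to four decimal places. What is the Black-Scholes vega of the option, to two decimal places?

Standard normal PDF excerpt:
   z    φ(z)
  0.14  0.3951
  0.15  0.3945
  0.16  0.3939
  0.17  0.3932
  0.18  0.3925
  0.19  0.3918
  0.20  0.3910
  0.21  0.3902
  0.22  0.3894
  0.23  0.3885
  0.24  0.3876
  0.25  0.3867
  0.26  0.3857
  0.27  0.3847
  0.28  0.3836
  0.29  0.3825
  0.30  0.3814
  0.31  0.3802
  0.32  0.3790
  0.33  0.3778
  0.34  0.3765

97.32

T = 0.5;  σ√T = 0.2758
ln(S/K) + (r + σ²/2)T = ln(352/350) + (0.025 + 0.39²/2)·0.5 = 0.0057 + 0.0505 = 0.0562
d₁ = 0.0562 / 0.2758 = 0.2039 which rounds to 0.20
√T = √0.5 = 0.7071
φ(d₁) = φ(0.20) = 0.3910
vega = S·φ(d₁)·√T = 352·0.3910·0.7071 = 97.3196
(Vega is the same for a European call and put with the same parameters.)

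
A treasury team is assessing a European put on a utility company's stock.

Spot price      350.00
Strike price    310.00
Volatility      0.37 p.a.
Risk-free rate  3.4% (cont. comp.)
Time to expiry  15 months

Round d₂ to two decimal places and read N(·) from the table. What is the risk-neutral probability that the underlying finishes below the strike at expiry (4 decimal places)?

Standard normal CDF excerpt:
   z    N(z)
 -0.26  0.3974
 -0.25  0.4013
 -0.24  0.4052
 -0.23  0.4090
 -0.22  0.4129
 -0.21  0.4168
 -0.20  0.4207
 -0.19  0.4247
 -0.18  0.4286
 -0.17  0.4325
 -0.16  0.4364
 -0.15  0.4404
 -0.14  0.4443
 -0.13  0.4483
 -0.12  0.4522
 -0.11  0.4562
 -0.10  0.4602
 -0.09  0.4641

T = 1.25;  σ√T = 0.4137
d₁ = [ln(350/310) + (0.034 + 0.37²/2)·1.25] / 0.4137 = [0.1214 + 0.1281] / 0.4137 = 0.6029 → 0.60
d₂ = d₁ − σ√T = 0.6029 − 0.4137 = 0.1893 → 0.19
Pr(exercise) under Q = N(−d₂) = N(-0.19) = 0.4247

0.4247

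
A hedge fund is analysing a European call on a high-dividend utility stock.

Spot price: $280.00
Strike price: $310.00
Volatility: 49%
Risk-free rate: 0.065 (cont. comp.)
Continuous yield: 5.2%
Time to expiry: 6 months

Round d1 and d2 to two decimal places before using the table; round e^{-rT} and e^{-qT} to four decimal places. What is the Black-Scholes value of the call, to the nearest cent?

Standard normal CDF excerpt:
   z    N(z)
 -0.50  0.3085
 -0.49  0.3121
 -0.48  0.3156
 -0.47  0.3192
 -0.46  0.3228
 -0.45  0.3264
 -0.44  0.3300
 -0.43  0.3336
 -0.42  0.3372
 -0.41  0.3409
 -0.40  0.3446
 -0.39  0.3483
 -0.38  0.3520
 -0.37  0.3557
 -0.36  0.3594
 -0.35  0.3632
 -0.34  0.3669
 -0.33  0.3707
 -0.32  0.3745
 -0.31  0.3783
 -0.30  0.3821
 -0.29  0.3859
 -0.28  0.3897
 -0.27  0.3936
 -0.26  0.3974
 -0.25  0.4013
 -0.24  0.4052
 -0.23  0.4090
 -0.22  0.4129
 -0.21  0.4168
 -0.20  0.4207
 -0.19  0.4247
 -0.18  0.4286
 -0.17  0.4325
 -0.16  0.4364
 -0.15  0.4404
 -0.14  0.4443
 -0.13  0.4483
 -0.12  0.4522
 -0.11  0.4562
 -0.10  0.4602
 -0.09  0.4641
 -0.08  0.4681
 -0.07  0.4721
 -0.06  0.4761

T = 0.5;  σ√T = 0.3465
d₁ = [ln(280/310) + (0.065 − 0.052 + 0.49²/2)·0.5] / 0.3465 = [-0.1018 + 0.0665] / 0.3465 = -0.1018 which rounds to -0.10
d₂ = d₁ − σ√T = -0.1018 − 0.3465 = -0.4482 which rounds to -0.45
e^(−qT) = e^(−0.052·0.5) = 0.9743;  e^(−rT) = e^(−0.065·0.5) = 0.9680
N(d₁) = N(-0.10) = 0.4602;  N(d₂) = N(-0.45) = 0.3264
C = 280·0.9743·0.4602 − 310·0.9680·0.3264 = 125.5444 − 97.9461 = 27.5983

$27.60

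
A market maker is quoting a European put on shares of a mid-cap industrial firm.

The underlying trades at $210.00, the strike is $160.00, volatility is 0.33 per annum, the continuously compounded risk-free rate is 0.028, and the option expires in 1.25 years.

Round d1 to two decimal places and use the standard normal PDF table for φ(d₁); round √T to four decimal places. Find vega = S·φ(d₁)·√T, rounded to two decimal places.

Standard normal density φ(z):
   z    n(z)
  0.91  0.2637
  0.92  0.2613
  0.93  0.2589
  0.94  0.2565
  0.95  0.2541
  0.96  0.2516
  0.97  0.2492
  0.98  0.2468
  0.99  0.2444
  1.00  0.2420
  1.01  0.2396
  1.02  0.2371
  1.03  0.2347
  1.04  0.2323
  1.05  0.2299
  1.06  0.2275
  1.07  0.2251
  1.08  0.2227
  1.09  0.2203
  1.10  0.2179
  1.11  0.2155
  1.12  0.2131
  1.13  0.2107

55.67

σ√T = 0.33 × 1.1180 = 0.3690
ln(S/K) + (r + σ²/2)T = ln(210/160) + (0.028 + 0.33²/2)·1.25 = 0.2719 + 0.1031 = 0.3750
d₁ = 0.3750 / 0.3690 = 1.0164 which rounds to 1.02
√T = √1.25 = 1.1180
φ(d₁) = φ(1.02) = 0.2371
vega = S·φ(d₁)·√T = 210·0.2371·1.1180 = 55.6663
(Call and put vega coincide under Black-Scholes.)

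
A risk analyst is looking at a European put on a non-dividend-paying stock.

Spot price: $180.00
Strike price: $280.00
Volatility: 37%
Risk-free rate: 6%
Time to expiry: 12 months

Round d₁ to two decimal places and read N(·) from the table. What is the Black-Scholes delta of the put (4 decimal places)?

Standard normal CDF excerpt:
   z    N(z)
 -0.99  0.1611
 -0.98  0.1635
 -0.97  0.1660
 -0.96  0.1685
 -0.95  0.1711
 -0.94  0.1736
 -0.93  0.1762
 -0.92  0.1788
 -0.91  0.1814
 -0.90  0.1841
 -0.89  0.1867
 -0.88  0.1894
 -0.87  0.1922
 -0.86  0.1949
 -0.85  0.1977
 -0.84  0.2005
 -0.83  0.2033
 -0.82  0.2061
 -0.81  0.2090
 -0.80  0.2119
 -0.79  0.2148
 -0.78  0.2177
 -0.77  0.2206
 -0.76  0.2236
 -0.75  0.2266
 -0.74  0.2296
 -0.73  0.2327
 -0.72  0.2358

σ√T = 0.37·√1 = 0.3700
d₁ = [ln(180/280) + (0.06 + 0.37²/2)·1] / 0.3700 = [-0.4418 + 0.1285] / 0.3700 = -0.8470 which rounds to -0.85
N(d₁) = N(-0.85) = 0.1977
Δ_put = N(d₁) − 1 = 0.1977 − 1 = -0.8023

-0.8023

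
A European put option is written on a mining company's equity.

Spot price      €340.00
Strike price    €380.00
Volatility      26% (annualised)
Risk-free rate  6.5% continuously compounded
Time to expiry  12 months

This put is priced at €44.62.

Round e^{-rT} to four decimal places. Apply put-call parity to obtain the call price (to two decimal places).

€28.52

e^(−rT) = e^(−0.065·1) = 0.9371
Put-call parity: C − P = S − K·e^(−rT) = 340 − 380·0.9371 = 340 − 356.0980 = -16.0980
C = P + (C − P) = 44.62 + (-16.0980) = 28.5220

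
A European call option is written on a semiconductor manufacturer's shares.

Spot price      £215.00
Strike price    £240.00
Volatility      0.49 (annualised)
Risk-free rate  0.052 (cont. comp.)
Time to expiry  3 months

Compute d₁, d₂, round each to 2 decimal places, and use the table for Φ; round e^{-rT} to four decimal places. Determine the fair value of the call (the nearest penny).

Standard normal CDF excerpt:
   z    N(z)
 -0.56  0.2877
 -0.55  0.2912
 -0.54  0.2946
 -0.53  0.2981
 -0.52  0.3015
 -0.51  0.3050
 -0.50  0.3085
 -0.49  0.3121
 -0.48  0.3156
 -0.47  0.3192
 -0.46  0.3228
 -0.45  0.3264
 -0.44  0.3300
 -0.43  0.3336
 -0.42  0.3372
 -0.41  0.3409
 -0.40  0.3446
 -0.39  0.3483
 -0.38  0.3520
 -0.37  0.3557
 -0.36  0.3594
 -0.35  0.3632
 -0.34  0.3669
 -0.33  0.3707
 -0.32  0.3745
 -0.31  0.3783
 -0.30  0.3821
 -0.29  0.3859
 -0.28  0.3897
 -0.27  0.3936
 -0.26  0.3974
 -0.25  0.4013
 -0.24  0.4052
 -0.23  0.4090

σ√T = 0.49 × 0.5000 = 0.2450
d₁ = [ln(215/240) + (0.052 + 0.49²/2)·0.25] / 0.2450 = [-0.1100 + 0.0430] / 0.2450 = -0.2734 which rounds to -0.27
d₂ = d₁ − σ√T = -0.2734 − 0.2450 = -0.5184 which rounds to -0.52
e^(−rT) = e^(−0.052·0.25) = 0.9871
C = 215·N(-0.27) − 240·0.9871·N(-0.52) = 215·0.3936 − 240·0.9871·0.3015 = 84.6240 − 71.4266 = 13.1974

£13.20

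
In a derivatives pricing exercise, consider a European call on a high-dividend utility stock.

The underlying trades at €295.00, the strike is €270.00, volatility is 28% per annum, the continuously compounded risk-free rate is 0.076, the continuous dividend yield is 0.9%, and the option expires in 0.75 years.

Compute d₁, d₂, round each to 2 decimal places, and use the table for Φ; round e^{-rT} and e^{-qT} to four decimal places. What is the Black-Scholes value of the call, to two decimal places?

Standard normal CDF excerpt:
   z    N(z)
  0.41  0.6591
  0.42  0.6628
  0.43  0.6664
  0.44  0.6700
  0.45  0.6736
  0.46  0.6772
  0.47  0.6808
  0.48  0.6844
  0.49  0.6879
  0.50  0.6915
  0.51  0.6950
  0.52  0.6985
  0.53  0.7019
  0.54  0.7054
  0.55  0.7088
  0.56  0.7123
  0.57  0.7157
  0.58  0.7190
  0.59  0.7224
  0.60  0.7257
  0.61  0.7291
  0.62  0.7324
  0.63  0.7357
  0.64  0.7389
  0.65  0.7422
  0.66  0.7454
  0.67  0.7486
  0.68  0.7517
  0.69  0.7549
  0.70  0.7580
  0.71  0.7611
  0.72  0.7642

€49.41

σ√T = 0.28·√0.75 = 0.2425
d₁ = [ln(295/270) + (0.076 − 0.009 + ½·0.28²)·0.75] / (σ√T) = (0.0886 + 0.0797) / 0.2425 = 0.6937 → 0.69
d₂ = 0.6937 − 0.2425 = 0.4512 → 0.45
e^(−qT) = e^(−0.009·0.75) = 0.9933;  e^(−rT) = e^(−0.076·0.75) = 0.9446
N(d₁) = N(0.69) = 0.7549;  N(d₂) = N(0.45) = 0.6736
C = 295·0.9933·0.7549 − 270·0.9446·0.6736 = 221.2034 − 171.7963 = 49.4071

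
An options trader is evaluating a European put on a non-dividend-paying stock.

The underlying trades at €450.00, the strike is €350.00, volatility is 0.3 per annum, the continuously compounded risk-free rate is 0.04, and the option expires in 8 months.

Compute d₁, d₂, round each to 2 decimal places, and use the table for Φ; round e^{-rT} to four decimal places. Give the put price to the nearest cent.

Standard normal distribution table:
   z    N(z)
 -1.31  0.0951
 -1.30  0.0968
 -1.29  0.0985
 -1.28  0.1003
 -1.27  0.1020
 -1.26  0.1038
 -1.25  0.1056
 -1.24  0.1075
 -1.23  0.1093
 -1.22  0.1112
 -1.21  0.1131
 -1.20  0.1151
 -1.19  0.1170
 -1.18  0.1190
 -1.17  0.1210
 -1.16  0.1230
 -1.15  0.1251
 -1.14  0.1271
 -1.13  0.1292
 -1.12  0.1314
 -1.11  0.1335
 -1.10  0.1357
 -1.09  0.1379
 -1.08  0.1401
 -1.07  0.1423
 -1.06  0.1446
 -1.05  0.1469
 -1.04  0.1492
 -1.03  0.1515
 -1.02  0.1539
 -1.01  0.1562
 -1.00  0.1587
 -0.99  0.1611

€6.52

T = 0.6667;  σ√T = 0.2449
d₁ = [ln(450/350) + (0.04 + ½·0.3²)·0.6667] / (σ√T) = (0.2513 + 0.0567) / 0.2449 = 1.2573 which rounds to 1.26
d₂ = 1.2573 − 0.2449 = 1.0124 which rounds to 1.01
e^(−rT) = e^(−0.04·0.6667) = 0.9737
N(−d₂) = N(-1.01) = 0.1562;  N(−d₁) = N(-1.26) = 0.1038
P = 350·0.9737·0.1562 − 450·0.1038 = 53.2322 − 46.7100 = 6.5222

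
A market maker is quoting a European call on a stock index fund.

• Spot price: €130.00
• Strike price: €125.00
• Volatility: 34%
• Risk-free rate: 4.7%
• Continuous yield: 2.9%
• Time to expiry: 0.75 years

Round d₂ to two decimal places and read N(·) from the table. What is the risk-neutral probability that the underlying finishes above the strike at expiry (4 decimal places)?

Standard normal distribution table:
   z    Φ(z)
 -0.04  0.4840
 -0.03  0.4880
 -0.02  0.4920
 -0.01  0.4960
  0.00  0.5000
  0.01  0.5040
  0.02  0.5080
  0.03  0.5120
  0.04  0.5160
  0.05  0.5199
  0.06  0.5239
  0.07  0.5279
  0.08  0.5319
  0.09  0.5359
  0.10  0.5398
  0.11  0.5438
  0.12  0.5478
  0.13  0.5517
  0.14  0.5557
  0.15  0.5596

0.5120

T = 0.75;  σ√T = 0.2944
d₁ = [ln(130/125) + (0.047 − 0.029 + 0.34²/2)·0.75] / 0.2944 = [0.0392 + 0.0569] / 0.2944 = 0.3263 ≈ 0.33
d₂ = d₁ − σ√T = 0.3263 − 0.2944 = 0.0318 ≈ 0.03
Risk-neutral Pr[S_T > K] = N(d₂) = N(0.03) = 0.5120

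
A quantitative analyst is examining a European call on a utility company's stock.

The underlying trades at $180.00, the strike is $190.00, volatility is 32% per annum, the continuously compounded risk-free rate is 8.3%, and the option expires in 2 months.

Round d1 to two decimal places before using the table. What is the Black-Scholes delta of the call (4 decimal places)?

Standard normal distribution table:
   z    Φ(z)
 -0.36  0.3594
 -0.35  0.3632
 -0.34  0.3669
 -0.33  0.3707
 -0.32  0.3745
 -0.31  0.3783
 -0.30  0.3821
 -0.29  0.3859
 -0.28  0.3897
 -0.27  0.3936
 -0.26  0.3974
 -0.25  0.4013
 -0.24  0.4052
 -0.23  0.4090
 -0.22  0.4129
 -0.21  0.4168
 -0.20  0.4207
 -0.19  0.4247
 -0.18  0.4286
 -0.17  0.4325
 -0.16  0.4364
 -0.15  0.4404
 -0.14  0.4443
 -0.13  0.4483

0.4052

T = 0.1667;  σ√T = 0.1306
d₁ = [ln(180/190) + (0.083 + 0.32²/2)·0.1667] / 0.1306 = [-0.0541 + 0.0224] / 0.1306 = -0.2427 which rounds to -0.24
N(d₁) = N(-0.24) = 0.4052
Δ_call = N(d₁) = 0.4052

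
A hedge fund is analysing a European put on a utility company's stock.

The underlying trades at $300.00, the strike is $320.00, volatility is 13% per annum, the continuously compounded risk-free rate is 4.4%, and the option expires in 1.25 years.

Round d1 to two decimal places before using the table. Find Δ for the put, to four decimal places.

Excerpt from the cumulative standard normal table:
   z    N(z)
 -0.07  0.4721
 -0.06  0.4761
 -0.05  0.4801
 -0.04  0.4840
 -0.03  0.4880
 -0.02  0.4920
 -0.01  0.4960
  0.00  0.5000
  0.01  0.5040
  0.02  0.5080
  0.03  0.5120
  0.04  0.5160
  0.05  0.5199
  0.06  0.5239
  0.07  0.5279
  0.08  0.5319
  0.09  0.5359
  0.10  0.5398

-0.4960

T = 1.25;  σ√T = 0.1453
ln(S/K) + (r + σ²/2)T = ln(300/320) + (0.044 + 0.13²/2)·1.25 = -0.0645 + 0.0656 = 0.0010
d₁ = 0.0010 / 0.1453 = 0.0070 ⇒ 0.01
N(d₁) = N(0.01) = 0.5040
Δ_put = N(d₁) − 1 = 0.5040 − 1 = -0.4960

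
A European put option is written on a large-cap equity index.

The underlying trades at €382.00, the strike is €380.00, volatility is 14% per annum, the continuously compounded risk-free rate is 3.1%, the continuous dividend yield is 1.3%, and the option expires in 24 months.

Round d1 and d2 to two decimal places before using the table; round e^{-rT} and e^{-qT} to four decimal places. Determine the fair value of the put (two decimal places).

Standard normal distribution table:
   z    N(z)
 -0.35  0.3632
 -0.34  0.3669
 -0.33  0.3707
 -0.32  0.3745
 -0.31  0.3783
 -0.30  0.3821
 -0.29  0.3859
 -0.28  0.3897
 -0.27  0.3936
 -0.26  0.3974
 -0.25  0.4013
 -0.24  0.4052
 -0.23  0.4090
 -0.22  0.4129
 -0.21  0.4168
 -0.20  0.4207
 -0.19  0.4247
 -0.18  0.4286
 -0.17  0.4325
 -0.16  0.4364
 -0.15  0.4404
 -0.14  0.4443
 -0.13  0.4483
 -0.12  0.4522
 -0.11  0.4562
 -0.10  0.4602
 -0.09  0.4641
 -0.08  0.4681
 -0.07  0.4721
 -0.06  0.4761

σ√T = 0.14·√2 = 0.1980
d₁ = [ln(382/380) + (0.031 − 0.013 + 0.14²/2)·2] / 0.1980 = [0.0052 + 0.0556] / 0.1980 = 0.3073 ≈ 0.31
d₂ = d₁ − σ√T = 0.3073 − 0.1980 = 0.1093 ≈ 0.11
e^(−qT) = e^(−0.013·2) = 0.9743;  e^(−rT) = e^(−0.031·2) = 0.9399
N(−d₂) = N(-0.11) = 0.4562;  N(−d₁) = N(-0.31) = 0.3783
P = 380·0.9399·0.4562 − 382·0.9743·0.3783 = 162.9373 − 140.7967 = 22.1406

€22.14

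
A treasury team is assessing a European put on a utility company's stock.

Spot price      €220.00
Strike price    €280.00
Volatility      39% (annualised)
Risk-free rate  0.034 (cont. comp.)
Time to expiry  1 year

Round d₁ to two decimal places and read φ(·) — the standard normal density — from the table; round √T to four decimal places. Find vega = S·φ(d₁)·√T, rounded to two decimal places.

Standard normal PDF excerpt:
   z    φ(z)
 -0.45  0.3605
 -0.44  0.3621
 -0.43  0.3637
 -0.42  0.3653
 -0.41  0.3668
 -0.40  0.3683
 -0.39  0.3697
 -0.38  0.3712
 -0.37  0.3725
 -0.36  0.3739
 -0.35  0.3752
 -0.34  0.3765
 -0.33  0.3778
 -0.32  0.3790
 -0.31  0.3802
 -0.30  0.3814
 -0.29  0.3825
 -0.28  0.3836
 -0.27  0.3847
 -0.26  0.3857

82.83

T = 1;  σ√T = 0.3900
d₁ = [ln(220/280) + (0.034 + 0.39²/2)·1] / 0.3900 = [-0.2412 + 0.1101] / 0.3900 = -0.3362 which rounds to -0.34
√T = √1 = 1.0000
φ(d₁) = φ(-0.34) = 0.3765
vega = S·φ(d₁)·√T = 220·0.3765·1.0000 = 82.8300
(Call and put vega coincide under Black-Scholes.)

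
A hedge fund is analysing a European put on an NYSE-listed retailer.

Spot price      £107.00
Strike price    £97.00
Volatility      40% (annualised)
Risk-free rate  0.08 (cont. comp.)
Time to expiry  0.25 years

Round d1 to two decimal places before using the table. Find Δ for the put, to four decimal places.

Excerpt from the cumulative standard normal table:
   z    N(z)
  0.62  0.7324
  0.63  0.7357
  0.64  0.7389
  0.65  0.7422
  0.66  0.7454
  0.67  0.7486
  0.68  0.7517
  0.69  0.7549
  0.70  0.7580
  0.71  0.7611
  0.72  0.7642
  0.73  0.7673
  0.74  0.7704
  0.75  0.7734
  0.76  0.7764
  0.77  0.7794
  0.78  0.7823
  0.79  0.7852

-0.2451

σ√T = 0.4 × 0.5000 = 0.2000
d₁ = [ln(107/97) + (0.08 + 0.4²/2)·0.25] / 0.2000 = [0.0981 + 0.0400] / 0.2000 = 0.6906 ⇒ 0.69
N(d₁) = N(0.69) = 0.7549
Δ_put = N(d₁) − 1 = 0.7549 − 1 = -0.2451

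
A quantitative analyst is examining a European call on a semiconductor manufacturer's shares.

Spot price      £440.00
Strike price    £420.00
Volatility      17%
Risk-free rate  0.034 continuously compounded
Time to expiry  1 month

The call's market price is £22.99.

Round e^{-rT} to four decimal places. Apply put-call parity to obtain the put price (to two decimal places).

exp(−rT) = exp(−0.034·0.08333) = 0.9972
Put-call parity: C − P = S − K·e^(−rT) = 440 − 420·0.9972 = 440 − 418.8240 = 21.1760
P = C − (C − P) = 22.99 − (21.1760) = 1.8140

£1.81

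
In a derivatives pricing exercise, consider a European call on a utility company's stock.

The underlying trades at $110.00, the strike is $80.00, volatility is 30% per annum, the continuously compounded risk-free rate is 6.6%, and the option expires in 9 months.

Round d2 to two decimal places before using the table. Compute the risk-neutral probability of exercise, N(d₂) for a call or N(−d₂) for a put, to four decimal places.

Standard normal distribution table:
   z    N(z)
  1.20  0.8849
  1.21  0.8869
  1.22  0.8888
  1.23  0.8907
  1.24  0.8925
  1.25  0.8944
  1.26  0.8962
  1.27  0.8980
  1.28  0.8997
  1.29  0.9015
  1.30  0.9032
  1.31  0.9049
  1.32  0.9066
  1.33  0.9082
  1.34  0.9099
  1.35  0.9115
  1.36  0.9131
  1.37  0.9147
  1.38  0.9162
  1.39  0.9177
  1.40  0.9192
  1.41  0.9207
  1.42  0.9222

0.9015

σ√T = 0.3·√0.75 = 0.2598
d₁ = [ln(110/80) + (0.066 + 0.3²/2)·0.75] / 0.2598 = [0.3185 + 0.0833] / 0.2598 = 1.5462 which rounds to 1.55
d₂ = d₁ − σ√T = 1.5462 − 0.2598 = 1.2864 which rounds to 1.29
Pr(exercise) under Q = N(d₂) = 0.9015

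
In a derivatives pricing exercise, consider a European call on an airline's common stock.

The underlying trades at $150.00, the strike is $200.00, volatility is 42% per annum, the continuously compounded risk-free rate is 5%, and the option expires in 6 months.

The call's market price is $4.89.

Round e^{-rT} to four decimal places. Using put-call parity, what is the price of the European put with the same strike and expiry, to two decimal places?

e^(−rT) = e^(−0.05·0.5) = 0.9753
Put-call parity: C − P = S − K·e^(−rT) = 150 − 200·0.9753 = 150 − 195.0600 = -45.0600
P = C − (C − P) = 4.89 − (-45.0600) = 49.9500

$49.95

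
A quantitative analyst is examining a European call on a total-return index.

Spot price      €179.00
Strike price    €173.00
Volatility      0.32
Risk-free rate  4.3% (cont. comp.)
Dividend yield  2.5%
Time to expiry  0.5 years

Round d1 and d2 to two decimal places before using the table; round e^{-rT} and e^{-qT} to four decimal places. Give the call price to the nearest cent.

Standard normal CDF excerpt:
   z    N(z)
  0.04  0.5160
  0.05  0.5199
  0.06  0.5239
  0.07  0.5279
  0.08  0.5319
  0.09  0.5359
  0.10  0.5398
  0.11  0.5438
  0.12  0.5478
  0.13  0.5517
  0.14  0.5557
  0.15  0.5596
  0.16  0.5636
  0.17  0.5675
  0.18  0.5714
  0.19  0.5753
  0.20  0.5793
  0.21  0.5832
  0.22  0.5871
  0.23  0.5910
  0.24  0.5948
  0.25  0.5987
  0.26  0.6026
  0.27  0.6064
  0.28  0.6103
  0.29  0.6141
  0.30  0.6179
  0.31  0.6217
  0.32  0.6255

€19.17

T = 0.5;  σ√T = 0.2263
d₁ = [ln(179/173) + (0.043 − 0.025 + ½·0.32²)·0.5] / (σ√T) = (0.0341 + 0.0346) / 0.2263 = 0.3036 ≈ 0.30
d₂ = 0.3036 − 0.2263 = 0.0773 ≈ 0.08
e^(−qT) = e^(−0.025·0.5) = 0.9876;  e^(−rT) = e^(−0.043·0.5) = 0.9787
N(d₁) = N(0.30) = 0.6179;  N(d₂) = N(0.08) = 0.5319
C = 179·0.9876·0.6179 − 173·0.9787·0.5319 = 109.2326 − 90.0587 = 19.1739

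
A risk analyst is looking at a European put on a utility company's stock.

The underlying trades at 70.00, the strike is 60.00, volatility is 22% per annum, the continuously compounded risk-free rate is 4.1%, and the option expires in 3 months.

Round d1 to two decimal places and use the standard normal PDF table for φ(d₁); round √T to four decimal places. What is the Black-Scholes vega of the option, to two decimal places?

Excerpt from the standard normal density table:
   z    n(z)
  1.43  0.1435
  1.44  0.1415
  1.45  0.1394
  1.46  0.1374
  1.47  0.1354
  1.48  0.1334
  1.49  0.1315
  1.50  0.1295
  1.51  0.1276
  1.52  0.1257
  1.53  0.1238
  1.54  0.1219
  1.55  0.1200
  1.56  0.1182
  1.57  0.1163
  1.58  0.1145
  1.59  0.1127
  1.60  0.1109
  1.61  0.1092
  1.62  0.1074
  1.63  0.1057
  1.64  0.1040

4.20

T = 0.25;  σ√T = 0.1100
d₁ = [ln(70/60) + (0.041 + ½·0.22²)·0.25] / (σ√T) = (0.1542 + 0.0163) / 0.1100 = 1.5496 → 1.55
√T = √0.25 = 0.5000
φ(d₁) = φ(1.55) = 0.1200
vega = S·φ(d₁)·√T = 70·0.1200·0.5000 = 4.2000
(Vega is the same for a European call and put with the same parameters.)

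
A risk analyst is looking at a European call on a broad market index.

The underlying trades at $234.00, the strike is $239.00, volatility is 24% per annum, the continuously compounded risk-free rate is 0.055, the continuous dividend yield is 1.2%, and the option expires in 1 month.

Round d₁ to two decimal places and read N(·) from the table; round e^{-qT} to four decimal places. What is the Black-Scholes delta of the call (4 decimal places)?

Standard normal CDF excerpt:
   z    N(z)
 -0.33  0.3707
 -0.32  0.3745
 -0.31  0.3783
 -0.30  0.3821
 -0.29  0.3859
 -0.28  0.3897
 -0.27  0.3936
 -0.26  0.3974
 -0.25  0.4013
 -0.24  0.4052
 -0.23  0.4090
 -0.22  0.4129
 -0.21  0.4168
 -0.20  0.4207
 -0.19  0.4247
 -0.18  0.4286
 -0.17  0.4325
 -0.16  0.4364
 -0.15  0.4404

σ√T = 0.24·√0.08333 = 0.0693
d₁ = [ln(234/239) + (0.055 − 0.012 + 0.24²/2)·0.08333] / 0.0693 = [-0.0211 + 0.0060] / 0.0693 = -0.2188 ≈ -0.22
N(d₁) = N(-0.22) = 0.4129
Δ_call = exp(−qT)·N(d₁) = 0.9990·0.4129 = 0.4125

0.4125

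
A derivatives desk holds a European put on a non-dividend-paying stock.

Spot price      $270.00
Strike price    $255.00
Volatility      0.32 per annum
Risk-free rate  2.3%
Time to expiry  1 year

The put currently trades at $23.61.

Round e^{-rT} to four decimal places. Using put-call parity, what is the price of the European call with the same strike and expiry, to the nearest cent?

exp(−rT) = exp(−0.023·1) = 0.9773
Put-call parity: C − P = S − K·e^(−rT) = 270 − 255·0.9773 = 270 − 249.2115 = 20.7885
C = P + (C − P) = 23.61 + (20.7885) = 44.3985

$44.40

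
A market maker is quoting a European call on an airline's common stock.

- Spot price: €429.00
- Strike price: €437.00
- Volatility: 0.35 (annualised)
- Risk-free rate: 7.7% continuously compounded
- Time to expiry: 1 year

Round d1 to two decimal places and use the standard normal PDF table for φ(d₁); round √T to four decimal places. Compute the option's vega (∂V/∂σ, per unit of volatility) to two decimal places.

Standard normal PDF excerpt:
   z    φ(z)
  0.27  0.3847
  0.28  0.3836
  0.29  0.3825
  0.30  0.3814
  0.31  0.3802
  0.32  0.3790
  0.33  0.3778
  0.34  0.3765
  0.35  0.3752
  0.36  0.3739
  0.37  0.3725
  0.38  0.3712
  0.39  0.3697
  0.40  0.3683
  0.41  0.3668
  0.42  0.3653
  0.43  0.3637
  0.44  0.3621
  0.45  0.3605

σ√T = 0.35 × 1.0000 = 0.3500
d₁ = [ln(429/437) + (0.077 + ½·0.35²)·1] / (σ√T) = (-0.0185 + 0.1382) / 0.3500 = 0.3422 which rounds to 0.34
√T = √1 = 1.0000
φ(d₁) = φ(0.34) = 0.3765
vega = S·φ(d₁)·√T = 429·0.3765·1.0000 = 161.5185
(Call and put vega coincide under Black-Scholes.)

161.52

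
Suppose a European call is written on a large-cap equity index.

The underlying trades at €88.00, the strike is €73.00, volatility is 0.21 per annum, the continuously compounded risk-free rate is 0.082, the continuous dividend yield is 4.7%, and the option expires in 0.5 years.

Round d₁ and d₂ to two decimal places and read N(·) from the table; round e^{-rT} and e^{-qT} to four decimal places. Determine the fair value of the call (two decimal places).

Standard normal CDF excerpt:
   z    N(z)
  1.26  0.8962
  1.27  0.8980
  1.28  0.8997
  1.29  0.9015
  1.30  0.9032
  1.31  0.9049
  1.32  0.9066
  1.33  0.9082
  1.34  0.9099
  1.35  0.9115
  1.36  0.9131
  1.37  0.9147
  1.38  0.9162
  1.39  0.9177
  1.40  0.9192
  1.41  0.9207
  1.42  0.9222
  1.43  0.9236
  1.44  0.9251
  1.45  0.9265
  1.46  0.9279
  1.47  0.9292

σ√T = 0.21 × 0.7071 = 0.1485
ln(S/K) + (r − q + σ²/2)T = ln(88/73) + (0.082 − 0.047 + 0.21²/2)·0.5 = 0.1869 + 0.0285 = 0.2154
d₁ = 0.2154 / 0.1485 = 1.4506 ⇒ 1.45
d₂ = d₁ − σ√T = 1.4506 − 0.1485 = 1.3021 ⇒ 1.30
e^(−qT) = e^(−0.047·0.5) = 0.9768;  e^(−rT) = e^(−0.082·0.5) = 0.9598
C = 88·0.9768·N(1.45) − 73·0.9598·N(1.30) = 88·0.9768·0.9265 − 73·0.9598·0.9032 = 79.6405 − 63.2831 = 16.3574

€16.36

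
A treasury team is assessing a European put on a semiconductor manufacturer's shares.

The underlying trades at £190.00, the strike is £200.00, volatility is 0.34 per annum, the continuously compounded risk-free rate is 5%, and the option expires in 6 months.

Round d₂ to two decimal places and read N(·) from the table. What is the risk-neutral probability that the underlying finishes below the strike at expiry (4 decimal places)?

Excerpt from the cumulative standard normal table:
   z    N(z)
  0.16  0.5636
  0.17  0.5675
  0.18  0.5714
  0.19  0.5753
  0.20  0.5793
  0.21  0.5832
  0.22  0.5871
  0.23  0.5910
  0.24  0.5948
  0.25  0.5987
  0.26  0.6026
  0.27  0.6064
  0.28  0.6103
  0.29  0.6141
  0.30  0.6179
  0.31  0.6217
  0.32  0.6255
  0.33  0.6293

0.5910

T = 0.5;  σ√T = 0.2404
ln(S/K) + (r + σ²/2)T = ln(190/200) + (0.05 + 0.34²/2)·0.5 = -0.0513 + 0.0539 = 0.0026
d₁ = 0.0026 / 0.2404 = 0.0108 which rounds to 0.01
d₂ = d₁ − σ√T = 0.0108 − 0.2404 = -0.2296 which rounds to -0.23
Pr(exercise) under Q = N(−d₂) = N(0.23) = 0.5910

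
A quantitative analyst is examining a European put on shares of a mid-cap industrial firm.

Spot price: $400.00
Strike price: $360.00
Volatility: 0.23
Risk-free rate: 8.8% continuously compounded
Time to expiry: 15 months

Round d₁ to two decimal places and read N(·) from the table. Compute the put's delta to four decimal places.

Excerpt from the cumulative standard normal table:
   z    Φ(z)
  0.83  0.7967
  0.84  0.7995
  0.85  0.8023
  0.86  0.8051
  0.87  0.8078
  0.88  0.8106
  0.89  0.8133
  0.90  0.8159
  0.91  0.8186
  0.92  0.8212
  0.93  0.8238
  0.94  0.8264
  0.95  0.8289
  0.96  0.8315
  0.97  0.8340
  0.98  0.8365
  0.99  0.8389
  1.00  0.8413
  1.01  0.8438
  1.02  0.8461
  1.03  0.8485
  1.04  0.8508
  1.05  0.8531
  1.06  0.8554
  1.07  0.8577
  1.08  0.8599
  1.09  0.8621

-0.1660

σ√T = 0.23·√1.25 = 0.2571
d₁ = [ln(400/360) + (0.088 + 0.23²/2)·1.25] / 0.2571 = [0.1054 + 0.1431] / 0.2571 = 0.9661 ≈ 0.97
N(d₁) = N(0.97) = 0.8340
Δ_put = N(d₁) − 1 = 0.8340 − 1 = -0.1660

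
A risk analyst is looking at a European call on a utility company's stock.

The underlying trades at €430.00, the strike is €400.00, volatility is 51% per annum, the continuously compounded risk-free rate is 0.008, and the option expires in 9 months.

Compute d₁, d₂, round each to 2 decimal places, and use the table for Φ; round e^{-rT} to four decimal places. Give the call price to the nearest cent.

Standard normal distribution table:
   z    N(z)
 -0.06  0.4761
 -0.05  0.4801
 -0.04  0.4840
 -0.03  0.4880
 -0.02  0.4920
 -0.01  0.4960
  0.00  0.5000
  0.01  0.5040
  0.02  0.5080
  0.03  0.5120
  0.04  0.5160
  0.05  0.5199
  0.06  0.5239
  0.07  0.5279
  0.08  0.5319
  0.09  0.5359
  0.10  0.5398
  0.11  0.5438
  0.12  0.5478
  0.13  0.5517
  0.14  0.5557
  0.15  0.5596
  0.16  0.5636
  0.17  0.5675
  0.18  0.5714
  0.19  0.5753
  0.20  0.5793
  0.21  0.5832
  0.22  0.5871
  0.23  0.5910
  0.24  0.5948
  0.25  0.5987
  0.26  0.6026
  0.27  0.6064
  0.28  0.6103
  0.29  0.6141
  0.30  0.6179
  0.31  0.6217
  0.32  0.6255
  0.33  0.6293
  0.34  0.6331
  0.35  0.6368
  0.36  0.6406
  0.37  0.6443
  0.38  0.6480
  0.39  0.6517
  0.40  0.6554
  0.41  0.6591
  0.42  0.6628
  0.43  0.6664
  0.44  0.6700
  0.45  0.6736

σ√T = 0.51 × 0.8660 = 0.4417
d₁ = [ln(430/400) + (0.008 + 0.51²/2)·0.75] / 0.4417 = [0.0723 + 0.1035] / 0.4417 = 0.3982 → 0.40
d₂ = d₁ − σ√T = 0.3982 − 0.4417 = -0.0435 → -0.04
e^(−rT) = e^(−0.008·0.75) = 0.9940
N(d₁) = N(0.40) = 0.6554;  N(d₂) = N(-0.04) = 0.4840
C = 430·0.6554 − 400·0.9940·0.4840 = 281.8220 − 192.4384 = 89.3836

€89.38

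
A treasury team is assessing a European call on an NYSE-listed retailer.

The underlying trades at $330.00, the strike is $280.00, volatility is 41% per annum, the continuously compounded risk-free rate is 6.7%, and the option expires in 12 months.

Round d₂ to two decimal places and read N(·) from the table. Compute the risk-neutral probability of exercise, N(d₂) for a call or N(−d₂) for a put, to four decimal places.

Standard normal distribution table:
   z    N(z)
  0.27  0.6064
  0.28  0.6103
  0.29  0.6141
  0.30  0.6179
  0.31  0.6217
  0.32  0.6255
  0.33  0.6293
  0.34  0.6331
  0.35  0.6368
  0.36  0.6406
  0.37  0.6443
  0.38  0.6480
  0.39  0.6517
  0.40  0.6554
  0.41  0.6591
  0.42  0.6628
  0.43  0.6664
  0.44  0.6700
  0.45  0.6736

σ√T = 0.41·√1 = 0.4100
ln(S/K) + (r + σ²/2)T = ln(330/280) + (0.067 + 0.41²/2)·1 = 0.1643 + 0.1510 = 0.3154
d₁ = 0.3154 / 0.4100 = 0.7692 ⇒ 0.77
d₂ = d₁ − σ√T = 0.7692 − 0.4100 = 0.3592 ⇒ 0.36
Pr(exercise) under Q = N(d₂) = 0.6406

0.6406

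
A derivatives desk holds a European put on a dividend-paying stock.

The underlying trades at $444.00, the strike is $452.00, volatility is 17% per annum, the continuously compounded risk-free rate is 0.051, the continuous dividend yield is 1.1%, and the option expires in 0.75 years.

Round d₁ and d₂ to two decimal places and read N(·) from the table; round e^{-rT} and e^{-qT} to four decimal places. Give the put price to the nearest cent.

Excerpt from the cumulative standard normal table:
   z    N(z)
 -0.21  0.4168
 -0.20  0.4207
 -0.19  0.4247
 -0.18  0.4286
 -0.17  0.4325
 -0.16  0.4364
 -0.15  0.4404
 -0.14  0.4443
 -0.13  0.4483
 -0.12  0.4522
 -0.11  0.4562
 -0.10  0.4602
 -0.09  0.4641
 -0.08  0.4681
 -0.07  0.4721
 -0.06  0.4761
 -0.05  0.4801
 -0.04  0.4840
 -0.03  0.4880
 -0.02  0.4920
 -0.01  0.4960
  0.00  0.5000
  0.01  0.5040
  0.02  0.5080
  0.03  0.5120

T = 0.75;  σ√T = 0.1472
d₁ = [ln(444/452) + (0.051 − 0.011 + 0.17²/2)·0.75] / 0.1472 = [-0.0179 + 0.0408] / 0.1472 = 0.1561 ≈ 0.16
d₂ = d₁ − σ√T = 0.1561 − 0.1472 = 0.0089 ≈ 0.01
exp(−qT) = exp(−0.011·0.75) = 0.9918;  exp(−rT) = exp(−0.051·0.75) = 0.9625
P = 452·0.9625·N(-0.01) − 444·0.9918·N(-0.16) = 452·0.9625·0.4960 − 444·0.9918·0.4364 = 215.7848 − 192.1728 = 23.6120

$23.61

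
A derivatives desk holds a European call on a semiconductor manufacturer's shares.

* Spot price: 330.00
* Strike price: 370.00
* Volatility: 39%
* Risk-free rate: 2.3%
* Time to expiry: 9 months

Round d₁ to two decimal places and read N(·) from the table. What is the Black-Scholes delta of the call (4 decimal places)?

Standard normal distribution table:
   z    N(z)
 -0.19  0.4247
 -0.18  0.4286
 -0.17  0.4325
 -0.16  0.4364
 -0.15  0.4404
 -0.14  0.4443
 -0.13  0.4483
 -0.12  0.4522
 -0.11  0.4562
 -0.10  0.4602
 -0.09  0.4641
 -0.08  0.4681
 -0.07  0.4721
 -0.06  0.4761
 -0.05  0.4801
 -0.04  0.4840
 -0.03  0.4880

0.4522

σ√T = 0.39 × 0.8660 = 0.3377
d₁ = [ln(330/370) + (0.023 + ½·0.39²)·0.75] / (σ√T) = (-0.1144 + 0.0743) / 0.3377 = -0.1188 which rounds to -0.12
N(d₁) = N(-0.12) = 0.4522
Δ_call = N(d₁) = 0.4522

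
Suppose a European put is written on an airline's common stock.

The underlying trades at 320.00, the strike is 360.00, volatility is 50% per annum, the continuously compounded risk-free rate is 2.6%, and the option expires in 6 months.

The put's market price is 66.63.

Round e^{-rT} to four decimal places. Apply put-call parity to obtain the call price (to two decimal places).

exp(−rT) = exp(−0.026·0.5) = 0.9871
Put-call parity: C − P = S − K·e^(−rT) = 320 − 360·0.9871 = 320 − 355.3560 = -35.3560
C = P + (C − P) = 66.63 + (-35.3560) = 31.2740

31.27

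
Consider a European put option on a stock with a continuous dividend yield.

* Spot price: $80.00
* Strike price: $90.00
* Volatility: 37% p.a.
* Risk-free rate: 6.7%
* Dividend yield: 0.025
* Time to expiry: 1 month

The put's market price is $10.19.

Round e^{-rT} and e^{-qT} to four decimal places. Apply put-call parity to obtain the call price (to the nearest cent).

$0.53

e^(−qT) = e^(−0.025·0.08333) = 0.9979;  e^(−rT) = e^(−0.067·0.08333) = 0.9944
Put-call parity: C − P = S·e^(−qT) − K·e^(−rT) = 80·0.9979 − 90·0.9944 = 79.8320 − 89.4960 = -9.6640
C = P + (C − P) = 10.19 + (-9.6640) = 0.5260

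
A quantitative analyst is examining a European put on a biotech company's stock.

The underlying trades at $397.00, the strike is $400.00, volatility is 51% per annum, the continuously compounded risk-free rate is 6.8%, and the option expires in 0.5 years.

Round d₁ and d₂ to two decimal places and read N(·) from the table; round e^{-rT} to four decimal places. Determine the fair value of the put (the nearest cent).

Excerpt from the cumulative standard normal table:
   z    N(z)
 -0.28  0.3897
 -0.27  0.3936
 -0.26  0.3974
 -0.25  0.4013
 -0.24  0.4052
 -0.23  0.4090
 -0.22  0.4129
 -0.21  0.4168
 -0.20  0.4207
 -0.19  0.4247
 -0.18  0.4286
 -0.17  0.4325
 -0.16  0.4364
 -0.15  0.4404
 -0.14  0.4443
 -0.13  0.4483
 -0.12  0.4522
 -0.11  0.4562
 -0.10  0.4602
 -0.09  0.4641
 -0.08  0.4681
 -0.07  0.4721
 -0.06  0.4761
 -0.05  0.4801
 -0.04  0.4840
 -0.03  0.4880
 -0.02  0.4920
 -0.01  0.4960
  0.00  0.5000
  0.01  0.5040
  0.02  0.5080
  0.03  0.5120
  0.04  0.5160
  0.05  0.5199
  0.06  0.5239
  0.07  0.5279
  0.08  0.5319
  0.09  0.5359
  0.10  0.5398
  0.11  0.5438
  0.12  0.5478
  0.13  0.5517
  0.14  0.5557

σ√T = 0.51·√0.5 = 0.3606
ln(S/K) + (r + σ²/2)T = ln(397/400) + (0.068 + 0.51²/2)·0.5 = -0.0075 + 0.0990 = 0.0915
d₁ = 0.0915 / 0.3606 = 0.2537 which rounds to 0.25
d₂ = d₁ − σ√T = 0.2537 − 0.3606 = -0.1069 which rounds to -0.11
exp(−rT) = exp(−0.068·0.5) = 0.9666
P = 400·0.9666·N(0.11) − 397·N(-0.25) = 400·0.9666·0.5438 − 397·0.4013 = 210.2548 − 159.3161 = 50.9387

$50.94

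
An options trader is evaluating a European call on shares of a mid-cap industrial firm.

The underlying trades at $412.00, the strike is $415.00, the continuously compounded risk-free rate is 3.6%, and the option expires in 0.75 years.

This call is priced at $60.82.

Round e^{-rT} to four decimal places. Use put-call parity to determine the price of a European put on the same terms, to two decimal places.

e^(−rT) = e^(−0.036·0.75) = 0.9734
Put-call parity: C − P = S − K·e^(−rT) = 412 − 415·0.9734 = 412 − 403.9610 = 8.0390
P = C − (C − P) = 60.82 − (8.0390) = 52.7810

$52.78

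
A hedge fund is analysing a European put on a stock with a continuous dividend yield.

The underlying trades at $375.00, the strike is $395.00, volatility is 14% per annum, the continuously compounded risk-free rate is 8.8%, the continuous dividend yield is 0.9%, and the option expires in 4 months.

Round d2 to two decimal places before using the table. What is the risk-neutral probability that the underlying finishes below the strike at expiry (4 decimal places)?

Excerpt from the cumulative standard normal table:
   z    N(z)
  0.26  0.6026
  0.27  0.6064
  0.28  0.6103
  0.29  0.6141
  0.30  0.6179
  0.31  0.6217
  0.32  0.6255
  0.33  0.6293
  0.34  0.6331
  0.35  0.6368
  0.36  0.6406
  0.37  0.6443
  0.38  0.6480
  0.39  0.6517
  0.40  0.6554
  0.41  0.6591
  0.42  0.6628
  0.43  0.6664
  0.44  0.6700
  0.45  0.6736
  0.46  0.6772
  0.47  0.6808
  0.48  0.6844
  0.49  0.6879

T = 0.3333;  σ√T = 0.0808
d₁ = [ln(375/395) + (0.088 − 0.009 + 0.14²/2)·0.3333] / 0.0808 = [-0.0520 + 0.0296] / 0.0808 = -0.2766 ⇒ -0.28
d₂ = d₁ − σ√T = -0.2766 − 0.0808 = -0.3575 ⇒ -0.36
Pr(exercise) under Q = N(−d₂) = N(0.36) = 0.6406

0.6406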